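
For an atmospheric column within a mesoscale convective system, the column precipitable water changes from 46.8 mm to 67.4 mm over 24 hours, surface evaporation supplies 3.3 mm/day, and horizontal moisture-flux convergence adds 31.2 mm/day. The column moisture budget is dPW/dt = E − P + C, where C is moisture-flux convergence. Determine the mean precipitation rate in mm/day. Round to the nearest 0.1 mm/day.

dPW/dt = (67.4 − 46.8) mm / (24/24 day) = +20.600 mm/day.
P = E + C − dPW/dt = 3.3 + (31.2) − (+20.600) = 13.9 mm/day.

P ≈ 13.9 mm/day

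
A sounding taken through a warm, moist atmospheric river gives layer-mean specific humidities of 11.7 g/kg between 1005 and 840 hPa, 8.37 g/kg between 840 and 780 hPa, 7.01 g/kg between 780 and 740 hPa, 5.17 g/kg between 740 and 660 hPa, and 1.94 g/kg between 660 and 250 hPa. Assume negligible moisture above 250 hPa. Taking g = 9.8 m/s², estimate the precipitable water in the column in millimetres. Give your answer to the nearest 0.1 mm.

Precipitable water is the column-integrated vapour mass per unit area: PW = (1/g) Σ q̄ Δp, with q in kg/kg and Δp in Pa (1 kg/m² of water = 1 mm).
Layer 1005–840 hPa: Δp = 165 hPa = 16500 Pa, q̄ = 0.0117 kg/kg → 0.0117 × 16500 / 9.8 = 19.70 mm
Layer 840–780 hPa: Δp = 60 hPa = 6000 Pa, q̄ = 0.00837 kg/kg → 0.00837 × 6000 / 9.8 = 5.12 mm
Layer 780–740 hPa: Δp = 40 hPa = 4000 Pa, q̄ = 0.00701 kg/kg → 0.00701 × 4000 / 9.8 = 2.86 mm
Layer 740–660 hPa: Δp = 80 hPa = 8000 Pa, q̄ = 0.00517 kg/kg → 0.00517 × 8000 / 9.8 = 4.22 mm
Layer 660–250 hPa: Δp = 410 hPa = 41000 Pa, q̄ = 0.00194 kg/kg → 0.00194 × 41000 / 9.8 = 8.12 mm
PW = 19.70 + 5.12 + 2.86 + 4.22 + 8.12 = 40.02 ≈ 40.0 mm.

PW ≈ 40.0 mm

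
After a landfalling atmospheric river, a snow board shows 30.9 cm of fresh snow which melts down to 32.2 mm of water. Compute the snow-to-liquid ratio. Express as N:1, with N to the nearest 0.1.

Ratio = snow depth / SWE = 309 mm / 32.2 mm = 9.6, i.e. 9.6:1.

ratio ≈ 9.6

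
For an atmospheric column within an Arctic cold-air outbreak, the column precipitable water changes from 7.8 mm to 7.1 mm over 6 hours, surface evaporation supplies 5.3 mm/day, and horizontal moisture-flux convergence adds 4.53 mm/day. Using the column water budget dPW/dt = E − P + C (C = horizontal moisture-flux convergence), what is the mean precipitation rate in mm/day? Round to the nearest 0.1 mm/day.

dPW/dt = (7.1 − 7.8) mm / (6/24 day) = -2.800 mm/day.
P = E + C − dPW/dt = 5.3 + (4.53) − (-2.800) = 12.6 mm/day.

P ≈ 12.6 mm/day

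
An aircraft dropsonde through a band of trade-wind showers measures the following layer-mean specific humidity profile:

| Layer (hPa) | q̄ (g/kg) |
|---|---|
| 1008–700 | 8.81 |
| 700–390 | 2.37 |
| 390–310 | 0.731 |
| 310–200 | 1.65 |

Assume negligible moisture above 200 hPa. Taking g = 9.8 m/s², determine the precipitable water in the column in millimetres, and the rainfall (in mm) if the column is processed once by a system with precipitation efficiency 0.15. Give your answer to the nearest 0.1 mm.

PW ≈ 37.6 mm; rainfall ≈ 5.6 mm

Precipitable water is the column-integrated vapour mass per unit area: PW = (1/g) Σ q̄ Δp, with q in kg/kg and Δp in Pa (1 kg/m² of water = 1 mm).
Layer 1008–700 hPa: Δp = 308 hPa = 30800 Pa, q̄ = 0.00881 kg/kg → 0.00881 × 30800 / 9.8 = 27.69 mm
Layer 700–390 hPa: Δp = 310 hPa = 31000 Pa, q̄ = 0.00237 kg/kg → 0.00237 × 31000 / 9.8 = 7.50 mm
Layer 390–310 hPa: Δp = 80 hPa = 8000 Pa, q̄ = 0.000731 kg/kg → 0.000731 × 8000 / 9.8 = 0.60 mm
Layer 310–200 hPa: Δp = 110 hPa = 11000 Pa, q̄ = 0.00165 kg/kg → 0.00165 × 11000 / 9.8 = 1.85 mm
PW = 27.69 + 7.50 + 0.60 + 1.85 = 37.64 ≈ 37.6 mm.
Rainfall = ε × PW = 0.15 × 37.6 = 5.6 mm.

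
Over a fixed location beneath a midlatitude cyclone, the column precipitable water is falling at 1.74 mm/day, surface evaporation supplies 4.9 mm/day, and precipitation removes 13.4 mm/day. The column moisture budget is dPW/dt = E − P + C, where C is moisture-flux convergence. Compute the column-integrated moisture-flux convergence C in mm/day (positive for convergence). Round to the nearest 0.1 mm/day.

C ≈ 6.8 mm/day

dPW/dt = -1.74 mm/day.
C = dPW/dt − E + P = (-1.74) − 4.9 + 13.4 = 6.8 mm/day.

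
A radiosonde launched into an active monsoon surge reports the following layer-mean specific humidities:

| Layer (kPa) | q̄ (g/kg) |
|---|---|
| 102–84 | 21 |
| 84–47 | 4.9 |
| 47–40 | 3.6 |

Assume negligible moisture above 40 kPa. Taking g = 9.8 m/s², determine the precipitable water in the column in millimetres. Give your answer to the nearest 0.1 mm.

Precipitable water is the column-integrated vapour mass per unit area: PW = (1/g) Σ q̄ Δp, with q in kg/kg and Δp in Pa (1 kg/m² of water = 1 mm).
Layer 102–84 kPa: Δp = 180 hPa = 18000 Pa, q̄ = 0.021 kg/kg → 0.021 × 18000 / 9.8 = 38.57 mm
Layer 84–47 kPa: Δp = 370 hPa = 37000 Pa, q̄ = 0.0049 kg/kg → 0.0049 × 37000 / 9.8 = 18.50 mm
Layer 47–40 kPa: Δp = 70 hPa = 7000 Pa, q̄ = 0.0036 kg/kg → 0.0036 × 7000 / 9.8 = 2.57 mm
PW = 38.57 + 18.50 + 2.57 = 59.64 ≈ 59.6 mm.

PW ≈ 59.6 mm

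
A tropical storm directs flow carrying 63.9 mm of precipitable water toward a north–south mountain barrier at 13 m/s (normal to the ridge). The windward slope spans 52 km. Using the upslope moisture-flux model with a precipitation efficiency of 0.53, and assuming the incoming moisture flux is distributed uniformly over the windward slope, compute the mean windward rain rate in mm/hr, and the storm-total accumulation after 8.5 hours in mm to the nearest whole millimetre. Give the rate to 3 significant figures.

R ≈ 30.5 mm/hr; total ≈ 259 mm

Incoming column moisture flux per unit ridge length: F = V × PW = 13 × 63.9 = 830.7 mm·m/s.
Spread over the 52 km slope with efficiency ε = 0.53: R = ε·F/W = 0.53 × 830.7 / 52000 m = 8.467e-03 mm/s.
R = 8.467e-03 × 3600 = 30.5 mm/hr.
Over 8.5 h: total = 30.5 × 8.5 = 259.25 ≈ 259 mm.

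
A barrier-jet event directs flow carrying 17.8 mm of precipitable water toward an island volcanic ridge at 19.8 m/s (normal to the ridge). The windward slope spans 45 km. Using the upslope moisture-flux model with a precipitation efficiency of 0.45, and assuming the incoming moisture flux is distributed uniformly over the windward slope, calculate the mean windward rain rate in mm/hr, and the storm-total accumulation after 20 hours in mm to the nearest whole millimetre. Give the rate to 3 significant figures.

Incoming column moisture flux per unit ridge length: F = V × PW = 19.8 × 17.8 = 352.44 mm·m/s.
Spread over the 45 km slope with efficiency ε = 0.45: R = ε·F/W = 0.45 × 352.44 / 45000 m = 3.524e-03 mm/s.
R = 3.524e-03 × 3600 = 12.7 mm/hr.
Over 20 h: total = 12.7 × 20 = 254 mm.

R ≈ 12.7 mm/hr; total ≈ 254 mm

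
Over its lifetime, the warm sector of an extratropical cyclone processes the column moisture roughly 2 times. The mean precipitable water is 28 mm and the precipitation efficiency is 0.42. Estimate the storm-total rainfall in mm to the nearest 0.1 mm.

rainfall ≈ 23.5 mm

Each cycle deposits ε × PW = 0.42 × 28 = 11.76 mm.
Over 2 cycles: 2 × 11.76 = 23.5 mm.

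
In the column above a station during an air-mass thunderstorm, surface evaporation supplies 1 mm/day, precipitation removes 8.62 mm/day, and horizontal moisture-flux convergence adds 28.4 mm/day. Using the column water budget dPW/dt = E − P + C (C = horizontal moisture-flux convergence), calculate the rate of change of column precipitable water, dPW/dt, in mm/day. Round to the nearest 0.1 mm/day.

dPW/dt ≈ 20.8 mm/day

dPW/dt = E − P + C = 1 − 8.62 + (28.4) = 20.8 mm/day.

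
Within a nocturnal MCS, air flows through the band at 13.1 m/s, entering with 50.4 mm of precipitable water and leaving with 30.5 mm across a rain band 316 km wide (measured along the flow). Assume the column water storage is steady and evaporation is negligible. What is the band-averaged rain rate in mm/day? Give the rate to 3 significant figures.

Column moisture flux per unit crosswind length is F = V × PW.
Inflow: F_in = 13.1 × 50.4 = 660.24 mm·m/s
Outflow: F_out = 13.1 × 30.5 = 399.55 mm·m/s
Steady-state rate R = (F_in − F_out)/L = (660.24 − 399.55) / 316000 m = 8.250e-04 mm/s.
R = 8.250e-04 × 3600 × 24 = 71.3 mm/day.

R ≈ 71.3 mm/day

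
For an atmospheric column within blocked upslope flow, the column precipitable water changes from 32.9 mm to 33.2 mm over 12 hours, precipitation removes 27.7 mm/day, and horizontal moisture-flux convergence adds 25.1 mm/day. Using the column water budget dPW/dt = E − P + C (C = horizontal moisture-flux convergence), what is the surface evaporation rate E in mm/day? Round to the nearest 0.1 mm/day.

E ≈ 3.2 mm/day

dPW/dt = (33.2 − 32.9) mm / (12/24 day) = +0.600 mm/day.
E = dPW/dt + P − C = (+0.600) + 27.7 − (25.1) = 3.2 mm/day.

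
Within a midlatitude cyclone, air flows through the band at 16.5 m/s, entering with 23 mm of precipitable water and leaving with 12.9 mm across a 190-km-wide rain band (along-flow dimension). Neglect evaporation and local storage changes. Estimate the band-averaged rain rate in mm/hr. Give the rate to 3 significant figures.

Column moisture flux per unit crosswind length is F = V × PW.
Inflow: F_in = 16.5 × 23 = 379.5 mm·m/s
Outflow: F_out = 16.5 × 12.9 = 212.85 mm·m/s
Steady-state rate R = (F_in − F_out)/L = (379.5 − 212.85) / 190000 m = 8.771e-04 mm/s.
R = 8.771e-04 × 3600 = 3.16 mm/hr.

R ≈ 3.16 mm/hr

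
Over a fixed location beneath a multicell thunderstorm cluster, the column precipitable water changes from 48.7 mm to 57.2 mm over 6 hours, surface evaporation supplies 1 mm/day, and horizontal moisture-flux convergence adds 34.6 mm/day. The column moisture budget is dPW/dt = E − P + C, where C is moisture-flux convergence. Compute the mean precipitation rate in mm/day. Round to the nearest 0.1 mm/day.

dPW/dt = (57.2 − 48.7) mm / (6/24 day) = +34.000 mm/day.
P = E + C − dPW/dt = 1 + (34.6) − (+34.000) = 1.6 mm/day.

P ≈ 1.6 mm/day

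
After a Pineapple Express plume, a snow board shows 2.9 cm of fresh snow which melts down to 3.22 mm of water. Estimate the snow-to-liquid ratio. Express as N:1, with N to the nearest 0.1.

ratio ≈ 9.0

Ratio = snow depth / SWE = 29 mm / 3.22 mm = 9.0, i.e. 9.0:1.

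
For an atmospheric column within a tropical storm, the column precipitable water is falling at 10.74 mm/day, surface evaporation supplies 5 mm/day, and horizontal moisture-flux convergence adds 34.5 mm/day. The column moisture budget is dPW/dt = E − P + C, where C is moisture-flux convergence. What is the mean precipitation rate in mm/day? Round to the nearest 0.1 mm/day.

P ≈ 50.2 mm/day

dPW/dt = -10.74 mm/day.
P = E + C − dPW/dt = 5 + (34.5) − (-10.74) = 50.2 mm/day.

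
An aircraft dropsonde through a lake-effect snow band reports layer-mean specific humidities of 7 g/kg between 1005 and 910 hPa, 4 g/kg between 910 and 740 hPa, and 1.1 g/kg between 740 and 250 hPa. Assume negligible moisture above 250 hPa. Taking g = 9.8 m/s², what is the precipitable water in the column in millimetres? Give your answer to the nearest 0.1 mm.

PW ≈ 19.2 mm

Precipitable water is the column-integrated vapour mass per unit area: PW = (1/g) Σ q̄ Δp, with q in kg/kg and Δp in Pa (1 kg/m² of water = 1 mm).
Layer 1005–910 hPa: Δp = 95 hPa = 9500 Pa, q̄ = 0.007 kg/kg → 0.007 × 9500 / 9.8 = 6.79 mm
Layer 910–740 hPa: Δp = 170 hPa = 17000 Pa, q̄ = 0.004 kg/kg → 0.004 × 17000 / 9.8 = 6.94 mm
Layer 740–250 hPa: Δp = 490 hPa = 49000 Pa, q̄ = 0.0011 kg/kg → 0.0011 × 49000 / 9.8 = 5.50 mm
PW = 6.79 + 6.94 + 5.50 = 19.23 ≈ 19.2 mm.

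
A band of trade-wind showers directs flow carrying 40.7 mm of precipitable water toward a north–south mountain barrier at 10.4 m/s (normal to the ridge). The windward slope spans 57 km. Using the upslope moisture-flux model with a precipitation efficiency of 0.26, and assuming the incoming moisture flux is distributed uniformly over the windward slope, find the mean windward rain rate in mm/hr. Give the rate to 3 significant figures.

Incoming column moisture flux per unit ridge length: F = V × PW = 10.4 × 40.7 = 423.28 mm·m/s.
Spread over the 57 km slope with efficiency ε = 0.26: R = ε·F/W = 0.26 × 423.28 / 57000 m = 1.931e-03 mm/s.
R = 1.931e-03 × 3600 = 6.95 mm/hr.

R ≈ 6.95 mm/hr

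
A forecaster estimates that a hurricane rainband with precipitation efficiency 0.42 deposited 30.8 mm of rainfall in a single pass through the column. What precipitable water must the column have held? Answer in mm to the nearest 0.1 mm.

PW = rainfall / ε = 30.8 / 0.42 = 73.3 mm.

PW ≈ 73.3 mm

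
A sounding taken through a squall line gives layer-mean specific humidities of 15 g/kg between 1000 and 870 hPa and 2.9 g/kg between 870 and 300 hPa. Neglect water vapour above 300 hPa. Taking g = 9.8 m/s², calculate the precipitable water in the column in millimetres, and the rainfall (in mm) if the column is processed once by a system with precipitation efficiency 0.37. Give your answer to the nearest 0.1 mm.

Precipitable water is the column-integrated vapour mass per unit area: PW = (1/g) Σ q̄ Δp, with q in kg/kg and Δp in Pa (1 kg/m² of water = 1 mm).
Layer 1000–870 hPa: Δp = 130 hPa = 13000 Pa, q̄ = 0.015 kg/kg → 0.015 × 13000 / 9.8 = 19.90 mm
Layer 870–300 hPa: Δp = 570 hPa = 57000 Pa, q̄ = 0.0029 kg/kg → 0.0029 × 57000 / 9.8 = 16.87 mm
PW = 19.90 + 16.87 = 36.77 ≈ 36.8 mm.
Rainfall = ε × PW = 0.37 × 36.8 = 13.6 mm.

PW ≈ 36.8 mm; rainfall ≈ 13.6 mm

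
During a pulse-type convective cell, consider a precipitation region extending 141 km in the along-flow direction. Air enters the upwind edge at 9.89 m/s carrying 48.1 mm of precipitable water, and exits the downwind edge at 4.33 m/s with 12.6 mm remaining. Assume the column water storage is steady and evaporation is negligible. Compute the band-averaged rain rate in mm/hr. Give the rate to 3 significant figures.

Column moisture flux per unit crosswind length is F = V × PW.
Inflow: F_in = 9.89 × 48.1 = 475.709 mm·m/s
Outflow: F_out = 4.33 × 12.6 = 54.558 mm·m/s
Steady-state rate R = (F_in − F_out)/L = (475.709 − 54.558) / 141000 m = 2.987e-03 mm/s.
R = 2.987e-03 × 3600 = 10.8 mm/hr.

R ≈ 10.8 mm/hr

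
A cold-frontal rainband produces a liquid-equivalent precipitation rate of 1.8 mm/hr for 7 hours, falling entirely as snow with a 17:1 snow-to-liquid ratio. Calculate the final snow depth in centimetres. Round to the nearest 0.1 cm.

snow depth ≈ 21.4 cm

Liquid-equivalent depth = 1.8 × 7 = 12.6 mm.
Snow depth = 12.6 mm × 17 = 214.2 mm = 21.4 cm.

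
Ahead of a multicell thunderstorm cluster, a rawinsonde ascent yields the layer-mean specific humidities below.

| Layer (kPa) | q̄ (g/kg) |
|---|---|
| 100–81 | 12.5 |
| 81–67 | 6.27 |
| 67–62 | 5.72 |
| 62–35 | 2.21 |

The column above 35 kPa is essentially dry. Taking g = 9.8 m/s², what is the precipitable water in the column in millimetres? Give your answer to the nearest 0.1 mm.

Precipitable water is the column-integrated vapour mass per unit area: PW = (1/g) Σ q̄ Δp, with q in kg/kg and Δp in Pa (1 kg/m² of water = 1 mm).
Layer 100–81 kPa: Δp = 190 hPa = 19000 Pa, q̄ = 0.0125 kg/kg → 0.0125 × 19000 / 9.8 = 24.23 mm
Layer 81–67 kPa: Δp = 140 hPa = 14000 Pa, q̄ = 0.00627 kg/kg → 0.00627 × 14000 / 9.8 = 8.96 mm
Layer 67–62 kPa: Δp = 50 hPa = 5000 Pa, q̄ = 0.00572 kg/kg → 0.00572 × 5000 / 9.8 = 2.92 mm
Layer 62–35 kPa: Δp = 270 hPa = 27000 Pa, q̄ = 0.00221 kg/kg → 0.00221 × 27000 / 9.8 = 6.09 mm
PW = 24.23 + 8.96 + 2.92 + 6.09 = 42.20 ≈ 42.2 mm.

PW ≈ 42.2 mm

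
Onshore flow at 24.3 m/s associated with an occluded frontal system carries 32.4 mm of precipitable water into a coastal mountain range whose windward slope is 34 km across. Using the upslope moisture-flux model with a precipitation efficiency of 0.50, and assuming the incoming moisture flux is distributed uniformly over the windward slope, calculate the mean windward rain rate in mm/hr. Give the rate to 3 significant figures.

Incoming column moisture flux per unit ridge length: F = V × PW = 24.3 × 32.4 = 787.32 mm·m/s.
Spread over the 34 km slope with efficiency ε = 0.50: R = ε·F/W = 0.50 × 787.32 / 34000 m = 1.158e-02 mm/s.
R = 1.158e-02 × 3600 = 41.7 mm/hr.

R ≈ 41.7 mm/hr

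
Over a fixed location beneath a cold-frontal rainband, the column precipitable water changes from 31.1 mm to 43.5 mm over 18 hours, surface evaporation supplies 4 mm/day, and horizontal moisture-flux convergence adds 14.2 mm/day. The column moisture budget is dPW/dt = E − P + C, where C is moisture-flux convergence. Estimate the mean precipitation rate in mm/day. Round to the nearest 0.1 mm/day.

dPW/dt = (43.5 − 31.1) mm / (18/24 day) = +16.533 mm/day.
P = E + C − dPW/dt = 4 + (14.2) − (+16.533) = 1.7 mm/day.

P ≈ 1.7 mm/day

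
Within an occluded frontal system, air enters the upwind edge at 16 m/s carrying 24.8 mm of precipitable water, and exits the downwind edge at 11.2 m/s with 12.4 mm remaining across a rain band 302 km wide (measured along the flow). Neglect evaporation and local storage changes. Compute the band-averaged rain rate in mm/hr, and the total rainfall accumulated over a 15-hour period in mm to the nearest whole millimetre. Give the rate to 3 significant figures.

Column moisture flux per unit crosswind length is F = V × PW.
Inflow: F_in = 16 × 24.8 = 396.8 mm·m/s
Outflow: F_out = 11.2 × 12.4 = 138.88 mm·m/s
Steady-state rate R = (F_in − F_out)/L = (396.8 − 138.88) / 302000 m = 8.540e-04 mm/s.
R = 8.540e-04 × 3600 = 3.07 mm/hr.
Over 15 h: total = 3.07 × 15 = 46.05 ≈ 46 mm.

R ≈ 3.07 mm/hr; total ≈ 46 mm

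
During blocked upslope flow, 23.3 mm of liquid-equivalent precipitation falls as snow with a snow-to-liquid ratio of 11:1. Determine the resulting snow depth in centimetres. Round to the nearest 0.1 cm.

snow depth ≈ 25.6 cm

Snow depth = liquid × ratio = 23.3 mm × 11 = 256.3 mm = 25.6 cm.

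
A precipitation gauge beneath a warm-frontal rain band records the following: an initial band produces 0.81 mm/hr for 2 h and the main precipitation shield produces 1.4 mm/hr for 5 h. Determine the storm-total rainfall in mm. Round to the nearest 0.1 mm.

total ≈ 8.6 mm

Total = Σ Rᵢ Δtᵢ = 0.81 × 2 + 1.4 × 5
      = 1.62 + 7 = 8.6 mm.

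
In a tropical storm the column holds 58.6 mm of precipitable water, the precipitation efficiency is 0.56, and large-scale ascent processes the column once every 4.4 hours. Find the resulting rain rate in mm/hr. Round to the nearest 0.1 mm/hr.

R ≈ 7.5 mm/hr

Each overturning extracts ε × PW = 0.56 × 58.6 = 32.816 mm.
Rate = ε·PW / τ = 32.816 / 4.4 h = 7.5 mm/hr.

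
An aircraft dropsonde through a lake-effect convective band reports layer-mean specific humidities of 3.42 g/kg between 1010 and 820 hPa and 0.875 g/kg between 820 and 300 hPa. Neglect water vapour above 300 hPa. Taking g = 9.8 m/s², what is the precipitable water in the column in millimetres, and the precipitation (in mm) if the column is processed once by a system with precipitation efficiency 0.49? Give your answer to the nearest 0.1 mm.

Precipitable water is the column-integrated vapour mass per unit area: PW = (1/g) Σ q̄ Δp, with q in kg/kg and Δp in Pa (1 kg/m² of water = 1 mm).
Layer 1010–820 hPa: Δp = 190 hPa = 19000 Pa, q̄ = 0.00342 kg/kg → 0.00342 × 19000 / 9.8 = 6.63 mm
Layer 820–300 hPa: Δp = 520 hPa = 52000 Pa, q̄ = 0.000875 kg/kg → 0.000875 × 52000 / 9.8 = 4.64 mm
PW = 6.63 + 4.64 = 11.27 ≈ 11.3 mm.
Precipitation = ε × PW = 0.49 × 11.3 = 5.5 mm.

PW ≈ 11.3 mm; precipitation ≈ 5.5 mm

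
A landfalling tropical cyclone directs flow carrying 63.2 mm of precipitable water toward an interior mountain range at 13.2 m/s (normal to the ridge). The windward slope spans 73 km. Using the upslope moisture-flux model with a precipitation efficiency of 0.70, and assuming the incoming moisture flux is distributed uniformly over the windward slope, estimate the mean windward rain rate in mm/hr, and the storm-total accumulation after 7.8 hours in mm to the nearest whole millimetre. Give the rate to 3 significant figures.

R ≈ 28.8 mm/hr; total ≈ 225 mm

Incoming column moisture flux per unit ridge length: F = V × PW = 13.2 × 63.2 = 834.24 mm·m/s.
Spread over the 73 km slope with efficiency ε = 0.70: R = ε·F/W = 0.70 × 834.24 / 73000 m = 8.000e-03 mm/s.
R = 8.000e-03 × 3600 = 28.8 mm/hr.
Over 7.8 h: total = 28.8 × 7.8 = 224.64 ≈ 225 mm.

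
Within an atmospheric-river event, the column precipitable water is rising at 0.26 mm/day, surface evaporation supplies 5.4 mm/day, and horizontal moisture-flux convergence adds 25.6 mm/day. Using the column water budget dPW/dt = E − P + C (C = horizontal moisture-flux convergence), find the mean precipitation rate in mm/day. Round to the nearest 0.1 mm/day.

P ≈ 30.7 mm/day

dPW/dt = +0.26 mm/day.
P = E + C − dPW/dt = 5.4 + (25.6) − (+0.26) = 30.7 mm/day.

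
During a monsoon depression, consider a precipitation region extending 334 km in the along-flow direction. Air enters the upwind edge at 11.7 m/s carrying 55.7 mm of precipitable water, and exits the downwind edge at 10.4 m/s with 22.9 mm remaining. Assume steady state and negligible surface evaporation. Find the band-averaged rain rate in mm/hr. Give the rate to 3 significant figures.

Column moisture flux per unit crosswind length is F = V × PW.
Inflow: F_in = 11.7 × 55.7 = 651.69 mm·m/s
Outflow: F_out = 10.4 × 22.9 = 238.16 mm·m/s
Steady-state rate R = (F_in − F_out)/L = (651.69 − 238.16) / 334000 m = 1.238e-03 mm/s.
R = 1.238e-03 × 3600 = 4.46 mm/hr.

R ≈ 4.46 mm/hr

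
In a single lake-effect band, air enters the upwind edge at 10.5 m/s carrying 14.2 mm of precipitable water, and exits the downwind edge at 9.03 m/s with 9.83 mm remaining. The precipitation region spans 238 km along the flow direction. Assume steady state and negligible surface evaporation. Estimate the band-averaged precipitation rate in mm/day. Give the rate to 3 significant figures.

R ≈ 21.9 mm/day

Column moisture flux per unit crosswind length is F = V × PW.
Inflow: F_in = 10.5 × 14.2 = 149.1 mm·m/s
Outflow: F_out = 9.03 × 9.83 = 88.7649 mm·m/s
Steady-state rate R = (F_in − F_out)/L = (149.1 − 88.7649) / 238000 m = 2.535e-04 mm/s.
R = 2.535e-04 × 3600 × 24 = 21.9 mm/day.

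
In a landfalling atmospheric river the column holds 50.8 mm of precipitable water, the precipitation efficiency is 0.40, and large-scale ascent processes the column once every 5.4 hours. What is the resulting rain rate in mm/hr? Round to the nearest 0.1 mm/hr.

Each overturning extracts ε × PW = 0.40 × 50.8 = 20.32 mm.
Rate = ε·PW / τ = 20.32 / 5.4 h = 3.8 mm/hr.

R ≈ 3.8 mm/hr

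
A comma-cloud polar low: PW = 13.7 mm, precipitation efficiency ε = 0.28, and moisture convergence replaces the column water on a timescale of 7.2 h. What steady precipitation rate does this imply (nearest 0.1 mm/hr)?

R ≈ 0.5 mm/hr

Each overturning extracts ε × PW = 0.28 × 13.7 = 3.836 mm.
Rate = ε·PW / τ = 3.836 / 7.2 h = 0.5 mm/hr.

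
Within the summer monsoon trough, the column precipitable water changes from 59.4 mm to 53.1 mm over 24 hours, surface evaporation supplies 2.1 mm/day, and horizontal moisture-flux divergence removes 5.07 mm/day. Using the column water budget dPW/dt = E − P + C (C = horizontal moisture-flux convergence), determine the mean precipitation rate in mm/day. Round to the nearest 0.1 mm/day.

P ≈ 3.3 mm/day

dPW/dt = (53.1 − 59.4) mm / (24/24 day) = -6.300 mm/day.
P = E + C − dPW/dt = 2.1 + (-5.07) − (-6.300) = 3.3 mm/day.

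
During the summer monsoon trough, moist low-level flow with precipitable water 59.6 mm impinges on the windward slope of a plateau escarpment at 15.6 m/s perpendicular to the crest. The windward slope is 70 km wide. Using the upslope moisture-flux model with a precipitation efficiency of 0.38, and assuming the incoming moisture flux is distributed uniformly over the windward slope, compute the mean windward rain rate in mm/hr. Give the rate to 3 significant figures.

Incoming column moisture flux per unit ridge length: F = V × PW = 15.6 × 59.6 = 929.76 mm·m/s.
Spread over the 70 km slope with efficiency ε = 0.38: R = ε·F/W = 0.38 × 929.76 / 70000 m = 5.047e-03 mm/s.
R = 5.047e-03 × 3600 = 18.2 mm/hr.

R ≈ 18.2 mm/hr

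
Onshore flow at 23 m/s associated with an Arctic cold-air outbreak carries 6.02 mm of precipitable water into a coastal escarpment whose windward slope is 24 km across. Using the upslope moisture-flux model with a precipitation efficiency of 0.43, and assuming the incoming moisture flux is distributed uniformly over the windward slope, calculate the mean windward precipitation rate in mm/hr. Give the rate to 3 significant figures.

R ≈ 8.93 mm/hr

Incoming column moisture flux per unit ridge length: F = V × PW = 23 × 6.02 = 138.46 mm·m/s.
Spread over the 24 km slope with efficiency ε = 0.43: R = ε·F/W = 0.43 × 138.46 / 24000 m = 2.481e-03 mm/s.
R = 2.481e-03 × 3600 = 8.93 mm/hr.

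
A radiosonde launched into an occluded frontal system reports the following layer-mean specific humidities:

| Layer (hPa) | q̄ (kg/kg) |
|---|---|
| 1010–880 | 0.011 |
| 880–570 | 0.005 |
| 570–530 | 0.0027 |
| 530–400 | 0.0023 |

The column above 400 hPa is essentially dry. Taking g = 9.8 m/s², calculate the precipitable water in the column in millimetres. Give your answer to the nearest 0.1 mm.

Precipitable water is the column-integrated vapour mass per unit area: PW = (1/g) Σ q̄ Δp, with q in kg/kg and Δp in Pa (1 kg/m² of water = 1 mm).
Layer 1010–880 hPa: Δp = 130 hPa = 13000 Pa, q̄ = 0.011 kg/kg → 0.011 × 13000 / 9.8 = 14.59 mm
Layer 880–570 hPa: Δp = 310 hPa = 31000 Pa, q̄ = 0.005 kg/kg → 0.005 × 31000 / 9.8 = 15.82 mm
Layer 570–530 hPa: Δp = 40 hPa = 4000 Pa, q̄ = 0.0027 kg/kg → 0.0027 × 4000 / 9.8 = 1.10 mm
Layer 530–400 hPa: Δp = 130 hPa = 13000 Pa, q̄ = 0.0023 kg/kg → 0.0023 × 13000 / 9.8 = 3.05 mm
PW = 14.59 + 15.82 + 1.10 + 3.05 = 34.56 ≈ 34.6 mm.

PW ≈ 34.6 mm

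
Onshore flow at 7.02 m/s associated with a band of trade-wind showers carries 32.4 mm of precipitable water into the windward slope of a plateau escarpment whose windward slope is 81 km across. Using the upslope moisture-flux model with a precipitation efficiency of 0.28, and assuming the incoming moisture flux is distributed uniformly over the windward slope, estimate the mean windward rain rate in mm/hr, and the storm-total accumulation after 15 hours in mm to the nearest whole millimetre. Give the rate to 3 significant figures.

R ≈ 2.83 mm/hr; total ≈ 42 mm

Incoming column moisture flux per unit ridge length: F = V × PW = 7.02 × 32.4 = 227.448 mm·m/s.
Spread over the 81 km slope with efficiency ε = 0.28: R = ε·F/W = 0.28 × 227.448 / 81000 m = 7.862e-04 mm/s.
R = 7.862e-04 × 3600 = 2.83 mm/hr.
Over 15 h: total = 2.83 × 15 = 42.45 ≈ 42 mm.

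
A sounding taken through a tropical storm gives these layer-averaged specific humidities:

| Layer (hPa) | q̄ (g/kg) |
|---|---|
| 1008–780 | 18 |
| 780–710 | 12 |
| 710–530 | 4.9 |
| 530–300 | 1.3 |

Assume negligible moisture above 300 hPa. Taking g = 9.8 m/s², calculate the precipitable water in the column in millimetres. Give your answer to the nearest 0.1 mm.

Precipitable water is the column-integrated vapour mass per unit area: PW = (1/g) Σ q̄ Δp, with q in kg/kg and Δp in Pa (1 kg/m² of water = 1 mm).
Layer 1008–780 hPa: Δp = 228 hPa = 22800 Pa, q̄ = 0.018 kg/kg → 0.018 × 22800 / 9.8 = 41.88 mm
Layer 780–710 hPa: Δp = 70 hPa = 7000 Pa, q̄ = 0.012 kg/kg → 0.012 × 7000 / 9.8 = 8.57 mm
Layer 710–530 hPa: Δp = 180 hPa = 18000 Pa, q̄ = 0.0049 kg/kg → 0.0049 × 18000 / 9.8 = 9.00 mm
Layer 530–300 hPa: Δp = 230 hPa = 23000 Pa, q̄ = 0.0013 kg/kg → 0.0013 × 23000 / 9.8 = 3.05 mm
PW = 41.88 + 8.57 + 9.00 + 3.05 = 62.50 ≈ 62.5 mm.

PW ≈ 62.5 mm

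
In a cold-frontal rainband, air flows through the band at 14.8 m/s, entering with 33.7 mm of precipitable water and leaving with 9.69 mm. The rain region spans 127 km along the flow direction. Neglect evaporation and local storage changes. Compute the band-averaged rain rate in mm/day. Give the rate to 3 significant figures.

Column moisture flux per unit crosswind length is F = V × PW.
Inflow: F_in = 14.8 × 33.7 = 498.76 mm·m/s
Outflow: F_out = 14.8 × 9.69 = 143.412 mm·m/s
Steady-state rate R = (F_in − F_out)/L = (498.76 − 143.412) / 127000 m = 2.798e-03 mm/s.
R = 2.798e-03 × 3600 × 24 = 242 mm/day.

R ≈ 242 mm/day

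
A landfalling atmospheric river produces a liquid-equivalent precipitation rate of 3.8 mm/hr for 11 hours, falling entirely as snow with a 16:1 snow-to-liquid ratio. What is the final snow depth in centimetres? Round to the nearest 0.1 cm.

Liquid-equivalent depth = 3.8 × 11 = 41.8 mm.
Snow depth = 41.8 mm × 16 = 668.8 mm = 66.9 cm.

snow depth ≈ 66.9 cm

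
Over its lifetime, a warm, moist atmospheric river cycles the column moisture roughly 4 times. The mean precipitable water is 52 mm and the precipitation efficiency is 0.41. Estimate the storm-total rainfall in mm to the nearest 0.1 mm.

rainfall ≈ 85.3 mm

Each cycle deposits ε × PW = 0.41 × 52 = 21.32 mm.
Over 4 cycles: 4 × 21.32 = 85.3 mm.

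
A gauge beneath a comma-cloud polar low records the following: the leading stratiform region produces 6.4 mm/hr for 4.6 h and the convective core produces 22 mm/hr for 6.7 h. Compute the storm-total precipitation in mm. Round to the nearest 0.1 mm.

Total = Σ Rᵢ Δtᵢ = 6.4 × 4.6 + 22 × 6.7
      = 29.44 + 147.4 = 176.8 mm.

total ≈ 176.8 mm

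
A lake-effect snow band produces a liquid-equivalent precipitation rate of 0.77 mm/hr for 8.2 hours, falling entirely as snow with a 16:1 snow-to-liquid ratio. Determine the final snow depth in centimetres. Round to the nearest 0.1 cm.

Liquid-equivalent depth = 0.77 × 8.2 = 6.314 mm.
Snow depth = 6.314 mm × 16 = 101.024 mm = 10.1 cm.

snow depth ≈ 10.1 cm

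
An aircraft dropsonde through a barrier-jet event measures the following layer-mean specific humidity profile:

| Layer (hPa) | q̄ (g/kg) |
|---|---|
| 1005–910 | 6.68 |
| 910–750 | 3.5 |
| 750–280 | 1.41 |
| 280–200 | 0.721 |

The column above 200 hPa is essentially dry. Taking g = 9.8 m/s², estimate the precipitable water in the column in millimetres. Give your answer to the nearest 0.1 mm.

Precipitable water is the column-integrated vapour mass per unit area: PW = (1/g) Σ q̄ Δp, with q in kg/kg and Δp in Pa (1 kg/m² of water = 1 mm).
Layer 1005–910 hPa: Δp = 95 hPa = 9500 Pa, q̄ = 0.00668 kg/kg → 0.00668 × 9500 / 9.8 = 6.48 mm
Layer 910–750 hPa: Δp = 160 hPa = 16000 Pa, q̄ = 0.0035 kg/kg → 0.0035 × 16000 / 9.8 = 5.71 mm
Layer 750–280 hPa: Δp = 470 hPa = 47000 Pa, q̄ = 0.00141 kg/kg → 0.00141 × 47000 / 9.8 = 6.76 mm
Layer 280–200 hPa: Δp = 80 hPa = 8000 Pa, q̄ = 0.000721 kg/kg → 0.000721 × 8000 / 9.8 = 0.59 mm
PW = 6.48 + 5.71 + 6.76 + 0.59 = 19.54 ≈ 19.5 mm.

PW ≈ 19.5 mm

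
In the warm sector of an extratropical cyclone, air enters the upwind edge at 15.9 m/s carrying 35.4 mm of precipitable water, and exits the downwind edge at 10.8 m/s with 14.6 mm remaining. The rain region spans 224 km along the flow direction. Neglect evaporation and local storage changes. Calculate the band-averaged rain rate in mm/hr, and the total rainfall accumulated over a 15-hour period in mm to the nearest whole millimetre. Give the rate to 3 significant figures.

R ≈ 6.51 mm/hr; total ≈ 98 mm

Column moisture flux per unit crosswind length is F = V × PW.
Inflow: F_in = 15.9 × 35.4 = 562.86 mm·m/s
Outflow: F_out = 10.8 × 14.6 = 157.68 mm·m/s
Steady-state rate R = (F_in − F_out)/L = (562.86 − 157.68) / 224000 m = 1.809e-03 mm/s.
R = 1.809e-03 × 3600 = 6.51 mm/hr.
Over 15 h: total = 6.51 × 15 = 97.65 ≈ 98 mm.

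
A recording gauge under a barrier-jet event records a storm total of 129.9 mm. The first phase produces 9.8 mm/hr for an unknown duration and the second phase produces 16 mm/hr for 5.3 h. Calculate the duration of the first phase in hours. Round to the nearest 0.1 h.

duration ≈ 4.6 h

Known phases: 16 × 5.3 = 84.8 mm.
Remaining depth = 129.9 − 84.8 = 45.1 mm.
Duration = 45.1 / 9.8 = 4.6 h.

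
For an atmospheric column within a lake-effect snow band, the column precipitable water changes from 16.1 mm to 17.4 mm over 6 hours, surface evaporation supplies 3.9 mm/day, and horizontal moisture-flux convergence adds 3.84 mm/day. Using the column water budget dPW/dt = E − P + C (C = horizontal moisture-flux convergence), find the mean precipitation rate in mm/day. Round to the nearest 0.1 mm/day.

P ≈ 2.5 mm/day

dPW/dt = (17.4 − 16.1) mm / (6/24 day) = +5.200 mm/day.
P = E + C − dPW/dt = 3.9 + (3.84) − (+5.200) = 2.5 mm/day.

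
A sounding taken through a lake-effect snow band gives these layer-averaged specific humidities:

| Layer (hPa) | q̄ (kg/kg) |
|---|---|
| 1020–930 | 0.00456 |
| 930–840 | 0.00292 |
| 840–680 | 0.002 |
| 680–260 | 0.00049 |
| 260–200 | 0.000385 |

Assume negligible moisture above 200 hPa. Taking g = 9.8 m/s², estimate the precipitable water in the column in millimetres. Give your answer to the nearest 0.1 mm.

PW ≈ 12.5 mm

Precipitable water is the column-integrated vapour mass per unit area: PW = (1/g) Σ q̄ Δp, with q in kg/kg and Δp in Pa (1 kg/m² of water = 1 mm).
Layer 1020–930 hPa: Δp = 90 hPa = 9000 Pa, q̄ = 0.00456 kg/kg → 0.00456 × 9000 / 9.8 = 4.19 mm
Layer 930–840 hPa: Δp = 90 hPa = 9000 Pa, q̄ = 0.00292 kg/kg → 0.00292 × 9000 / 9.8 = 2.68 mm
Layer 840–680 hPa: Δp = 160 hPa = 16000 Pa, q̄ = 0.002 kg/kg → 0.002 × 16000 / 9.8 = 3.27 mm
Layer 680–260 hPa: Δp = 420 hPa = 42000 Pa, q̄ = 0.00049 kg/kg → 0.00049 × 42000 / 9.8 = 2.10 mm
Layer 260–200 hPa: Δp = 60 hPa = 6000 Pa, q̄ = 0.000385 kg/kg → 0.000385 × 6000 / 9.8 = 0.24 mm
PW = 4.19 + 2.68 + 3.27 + 2.10 + 0.24 = 12.48 ≈ 12.5 mm.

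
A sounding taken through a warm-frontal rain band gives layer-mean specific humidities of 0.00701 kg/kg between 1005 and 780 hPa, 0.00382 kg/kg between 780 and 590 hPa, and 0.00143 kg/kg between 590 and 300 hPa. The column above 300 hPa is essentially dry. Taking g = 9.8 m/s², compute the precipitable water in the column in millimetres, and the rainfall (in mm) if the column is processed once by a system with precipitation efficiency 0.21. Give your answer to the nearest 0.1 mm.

PW ≈ 27.7 mm; rainfall ≈ 5.8 mm

Precipitable water is the column-integrated vapour mass per unit area: PW = (1/g) Σ q̄ Δp, with q in kg/kg and Δp in Pa (1 kg/m² of water = 1 mm).
Layer 1005–780 hPa: Δp = 225 hPa = 22500 Pa, q̄ = 0.00701 kg/kg → 0.00701 × 22500 / 9.8 = 16.09 mm
Layer 780–590 hPa: Δp = 190 hPa = 19000 Pa, q̄ = 0.00382 kg/kg → 0.00382 × 19000 / 9.8 = 7.41 mm
Layer 590–300 hPa: Δp = 290 hPa = 29000 Pa, q̄ = 0.00143 kg/kg → 0.00143 × 29000 / 9.8 = 4.23 mm
PW = 16.09 + 7.41 + 4.23 = 27.73 ≈ 27.7 mm.
Rainfall = ε × PW = 0.21 × 27.7 = 5.8 mm.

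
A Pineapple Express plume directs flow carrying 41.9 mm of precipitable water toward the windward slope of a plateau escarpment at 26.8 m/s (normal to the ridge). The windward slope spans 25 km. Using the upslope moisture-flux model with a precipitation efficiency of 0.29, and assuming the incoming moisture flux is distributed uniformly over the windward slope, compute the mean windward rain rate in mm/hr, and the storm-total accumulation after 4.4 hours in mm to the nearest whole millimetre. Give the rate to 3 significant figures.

Incoming column moisture flux per unit ridge length: F = V × PW = 26.8 × 41.9 = 1122.92 mm·m/s.
Spread over the 25 km slope with efficiency ε = 0.29: R = ε·F/W = 0.29 × 1122.92 / 25000 m = 1.303e-02 mm/s.
R = 1.303e-02 × 3600 = 46.9 mm/hr.
Over 4.4 h: total = 46.9 × 4.4 = 206.36 ≈ 206 mm.

R ≈ 46.9 mm/hr; total ≈ 206 mm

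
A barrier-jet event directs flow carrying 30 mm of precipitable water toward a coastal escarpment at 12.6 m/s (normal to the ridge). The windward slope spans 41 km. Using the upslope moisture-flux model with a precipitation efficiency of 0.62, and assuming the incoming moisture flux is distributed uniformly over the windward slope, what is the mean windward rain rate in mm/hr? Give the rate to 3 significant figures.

Incoming column moisture flux per unit ridge length: F = V × PW = 12.6 × 30 = 378 mm·m/s.
Spread over the 41 km slope with efficiency ε = 0.62: R = ε·F/W = 0.62 × 378 / 41000 m = 5.716e-03 mm/s.
R = 5.716e-03 × 3600 = 20.6 mm/hr.

R ≈ 20.6 mm/hr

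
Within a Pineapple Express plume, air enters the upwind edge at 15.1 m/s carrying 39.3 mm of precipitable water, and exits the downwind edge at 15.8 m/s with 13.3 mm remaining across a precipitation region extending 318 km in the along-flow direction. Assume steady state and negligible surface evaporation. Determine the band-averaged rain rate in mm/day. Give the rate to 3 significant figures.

R ≈ 104 mm/day

Column moisture flux per unit crosswind length is F = V × PW.
Inflow: F_in = 15.1 × 39.3 = 593.43 mm·m/s
Outflow: F_out = 15.8 × 13.3 = 210.14 mm·m/s
Steady-state rate R = (F_in − F_out)/L = (593.43 − 210.14) / 318000 m = 1.205e-03 mm/s.
R = 1.205e-03 × 3600 × 24 = 104 mm/day.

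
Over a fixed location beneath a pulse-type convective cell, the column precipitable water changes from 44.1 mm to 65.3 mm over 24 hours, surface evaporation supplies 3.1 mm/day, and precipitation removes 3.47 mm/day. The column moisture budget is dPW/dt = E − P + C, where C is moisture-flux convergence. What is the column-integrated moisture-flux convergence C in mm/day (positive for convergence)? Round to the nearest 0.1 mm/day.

dPW/dt = (65.3 − 44.1) mm / (24/24 day) = +21.200 mm/day.
C = dPW/dt − E + P = (+21.200) − 3.1 + 3.47 = 21.6 mm/day.

C ≈ 21.6 mm/day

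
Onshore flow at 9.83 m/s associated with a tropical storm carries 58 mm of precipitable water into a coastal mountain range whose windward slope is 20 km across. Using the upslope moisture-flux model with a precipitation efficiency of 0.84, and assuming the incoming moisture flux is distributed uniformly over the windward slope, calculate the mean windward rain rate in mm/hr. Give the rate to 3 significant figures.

R ≈ 86.2 mm/hr

Incoming column moisture flux per unit ridge length: F = V × PW = 9.83 × 58 = 570.14 mm·m/s.
Spread over the 20 km slope with efficiency ε = 0.84: R = ε·F/W = 0.84 × 570.14 / 20000 m = 2.395e-02 mm/s.
R = 2.395e-02 × 3600 = 86.2 mm/hr.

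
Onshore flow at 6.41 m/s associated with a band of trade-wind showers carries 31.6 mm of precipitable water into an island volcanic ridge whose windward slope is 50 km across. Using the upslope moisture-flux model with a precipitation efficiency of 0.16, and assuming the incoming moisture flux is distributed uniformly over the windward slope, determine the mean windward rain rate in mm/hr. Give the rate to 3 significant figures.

Incoming column moisture flux per unit ridge length: F = V × PW = 6.41 × 31.6 = 202.556 mm·m/s.
Spread over the 50 km slope with efficiency ε = 0.16: R = ε·F/W = 0.16 × 202.556 / 50000 m = 6.482e-04 mm/s.
R = 6.482e-04 × 3600 = 2.33 mm/hr.

R ≈ 2.33 mm/hr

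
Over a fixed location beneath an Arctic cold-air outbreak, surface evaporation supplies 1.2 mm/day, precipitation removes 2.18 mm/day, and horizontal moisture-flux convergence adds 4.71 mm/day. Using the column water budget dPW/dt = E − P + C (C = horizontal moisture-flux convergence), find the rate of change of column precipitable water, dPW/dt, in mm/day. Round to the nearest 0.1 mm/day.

dPW/dt = E − P + C = 1.2 − 2.18 + (4.71) = 3.7 mm/day.

dPW/dt ≈ 3.7 mm/day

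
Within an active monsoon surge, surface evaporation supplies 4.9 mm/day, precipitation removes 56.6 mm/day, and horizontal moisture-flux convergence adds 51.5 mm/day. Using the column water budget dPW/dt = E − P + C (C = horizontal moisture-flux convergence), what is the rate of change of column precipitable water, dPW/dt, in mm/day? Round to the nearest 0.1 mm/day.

dPW/dt ≈ -0.2 mm/day

dPW/dt = E − P + C = 4.9 − 56.6 + (51.5) = -0.2 mm/day.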